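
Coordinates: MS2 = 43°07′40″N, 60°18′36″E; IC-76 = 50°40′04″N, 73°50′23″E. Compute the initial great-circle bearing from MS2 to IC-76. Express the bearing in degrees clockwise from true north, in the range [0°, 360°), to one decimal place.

MS2: φ = +43.12778°, λ = +60.31000°
IC-76: φ = +50.66778°, λ = +73.83972°
Δλ = 13.5297°
y = sin Δλ · cos φ₂ = 0.148281
x = cos φ₁ sin φ₂ − sin φ₁ cos φ₂ cos Δλ = 0.143243
θ = atan2(y, x) = 45.9901° → 45.9901° (mod 360°)

46.0°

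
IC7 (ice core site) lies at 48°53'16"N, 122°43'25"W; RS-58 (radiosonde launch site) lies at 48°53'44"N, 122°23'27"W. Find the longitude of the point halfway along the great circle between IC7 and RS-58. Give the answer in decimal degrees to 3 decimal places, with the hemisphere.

122.557°W

IC7: φ = +48.88778°, λ = -122.72361°
RS-58: φ = +48.89556°, λ = -122.39083°
Bx = cos φ₂ cos Δλ = 0.657423,  By = cos φ₂ sin Δλ = 0.003818
φₘ = atan2(sin φ₁ + sin φ₂, √((cos φ₁ + Bx)² + By²)) = 48.89179°
λₘ = λ₁ + atan2(By, cos φ₁ + Bx) = -122.55724°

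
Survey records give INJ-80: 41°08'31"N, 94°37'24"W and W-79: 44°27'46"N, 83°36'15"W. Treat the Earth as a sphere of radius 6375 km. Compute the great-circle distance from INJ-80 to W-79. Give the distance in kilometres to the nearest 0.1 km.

971.5 km

INJ-80: φ = +41.14194°, λ = -94.62333°
W-79: φ = +44.46278°, λ = -83.60417°
Δφ = 3.3208°,  Δλ = 11.0192°
a = sin²(Δφ/2) + cos φ₁ cos φ₂ sin²(Δλ/2) = 0.005794
c = 2·arcsin(√a) = 0.152387 rad = 8.7312°
d = R·c = 6375 × 0.152387 = 971.5 km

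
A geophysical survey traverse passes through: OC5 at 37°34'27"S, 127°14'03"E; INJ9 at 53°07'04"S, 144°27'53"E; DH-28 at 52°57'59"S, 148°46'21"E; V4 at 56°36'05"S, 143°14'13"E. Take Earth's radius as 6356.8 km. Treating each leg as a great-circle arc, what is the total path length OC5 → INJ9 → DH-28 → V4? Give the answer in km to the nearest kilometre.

2998 km

OC5: φ = -37.57417°, λ = +127.23417°
INJ9: φ = -53.11778°, λ = +144.46472°
DH-28: φ = -52.96639°, λ = +148.77250°
V4: φ = -56.60139°, λ = +143.23694°
OC5→INJ9: c = 0.342021 rad, d = 2174.16 km
INJ9→DH-28: c = 0.045274 rad, d = 287.80 km
DH-28→V4: c = 0.084380 rad, d = 536.39 km
Total = 2174.16 + 287.80 + 536.39 = 2998.34 km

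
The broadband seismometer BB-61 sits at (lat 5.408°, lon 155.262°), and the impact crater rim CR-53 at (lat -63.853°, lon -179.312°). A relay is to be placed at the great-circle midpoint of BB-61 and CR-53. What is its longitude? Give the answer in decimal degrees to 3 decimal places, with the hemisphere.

162.994°E

Bx = cos φ₂ cos Δλ = 0.397992,  By = cos φ₂ sin Δλ = 0.189202
φₘ = atan2(sin φ₁ + sin φ₂, √((cos φ₁ + Bx)² + By²)) = -29.73886°
λₘ = λ₁ + atan2(By, cos φ₁ + Bx) = 162.99381°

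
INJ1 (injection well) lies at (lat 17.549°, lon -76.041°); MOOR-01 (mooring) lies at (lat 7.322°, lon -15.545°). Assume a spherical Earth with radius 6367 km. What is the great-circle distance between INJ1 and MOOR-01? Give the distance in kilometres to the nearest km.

Δφ = -10.2270°,  Δλ = 60.4960°
a = sin²(Δφ/2) + cos φ₁ cos φ₂ sin²(Δλ/2) = 0.247919
c = 2·arcsin(√a) = 1.042385 rad = 59.7242°
d = R·c = 6367 × 1.042385 = 6636.9 km

6637 km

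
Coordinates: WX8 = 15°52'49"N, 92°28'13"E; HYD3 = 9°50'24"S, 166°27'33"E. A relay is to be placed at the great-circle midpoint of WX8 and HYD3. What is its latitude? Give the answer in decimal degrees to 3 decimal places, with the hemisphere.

3.779°N

WX8: φ = +15.88028°, λ = +92.47028°
HYD3: φ = -9.84000°, λ = +166.45917°
Bx = cos φ₂ cos Δλ = 0.271766,  By = cos φ₂ sin Δλ = 0.947068
φₘ = atan2(sin φ₁ + sin φ₂, √((cos φ₁ + Bx)² + By²)) = 3.77921°
λₘ = λ₁ + atan2(By, cos φ₁ + Bx) = 129.98466°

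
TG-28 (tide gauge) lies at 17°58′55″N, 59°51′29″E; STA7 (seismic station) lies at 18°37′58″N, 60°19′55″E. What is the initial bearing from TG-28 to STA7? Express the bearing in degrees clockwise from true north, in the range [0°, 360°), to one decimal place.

34.6°

TG-28: φ = +17.98194°, λ = +59.85806°
STA7: φ = +18.63278°, λ = +60.33194°
Δλ = 0.4739°
y = sin Δλ · cos φ₂ = 0.007837
x = cos φ₁ sin φ₂ − sin φ₁ cos φ₂ cos Δλ = 0.011369
θ = atan2(y, x) = 34.5809° → 34.5809° (mod 360°)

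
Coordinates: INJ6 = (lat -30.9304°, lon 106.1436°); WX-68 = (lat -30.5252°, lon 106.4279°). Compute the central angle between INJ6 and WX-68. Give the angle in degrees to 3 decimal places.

Δφ = 0.4052°,  Δλ = 0.2843°
a = sin²(Δφ/2) + cos φ₁ cos φ₂ sin²(Δλ/2) = 0.000017
c = 2·arcsin(√a) = 0.008259 rad = 0.4732°

0.473°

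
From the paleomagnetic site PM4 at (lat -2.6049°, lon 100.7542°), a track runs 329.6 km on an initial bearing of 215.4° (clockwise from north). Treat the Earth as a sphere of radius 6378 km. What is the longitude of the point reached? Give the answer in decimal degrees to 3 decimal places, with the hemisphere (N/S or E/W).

99.033°E

δ = d/R = 329.6/6378 = 0.051678 rad
φ₂ = arcsin(sin φ₁ cos δ + cos φ₁ sin δ cos θ)
   = arcsin(-0.04545·0.99867 + 0.99897·0.05165·-0.81513) = -5.01689°
λ₂ = λ₁ + atan2(sin θ sin δ cos φ₁, cos δ − sin φ₁ sin φ₂) = 99.03291°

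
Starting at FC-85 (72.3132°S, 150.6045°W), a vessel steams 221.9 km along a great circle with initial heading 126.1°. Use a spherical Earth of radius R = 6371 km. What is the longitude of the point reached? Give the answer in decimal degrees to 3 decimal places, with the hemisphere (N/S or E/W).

δ = d/R = 221.9/6371 = 0.034830 rad
φ₂ = arcsin(sin φ₁ cos δ + cos φ₁ sin δ cos θ)
   = arcsin(-0.95273·0.99939 + 0.30381·0.03482·-0.58920) = -73.41295°
λ₂ = λ₁ + atan2(sin θ sin δ cos φ₁, cos δ − sin φ₁ sin φ₂) = -144.94819°

144.948°W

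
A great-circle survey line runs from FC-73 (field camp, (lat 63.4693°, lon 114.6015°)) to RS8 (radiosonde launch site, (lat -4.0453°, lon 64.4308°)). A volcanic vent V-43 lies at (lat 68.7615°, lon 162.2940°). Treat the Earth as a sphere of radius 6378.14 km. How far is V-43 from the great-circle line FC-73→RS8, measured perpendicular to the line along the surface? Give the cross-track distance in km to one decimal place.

δ₁₃ = central angle FC-73→V-43 = 0.339734 rad  (haversine)
θ₁₃ = bearing FC-73→V-43 = 53.507°,  θ₁₂ = bearing FC-73→RS8 = 231.785°
dₓₜ = R·arcsin(sin δ₁₃ · sin(θ₁₃ − θ₁₂)) = 6378.14·arcsin(0.33324·sin(-178.278°)) = -63.882 km
|dₓₜ| = 63.882 km

63.9 km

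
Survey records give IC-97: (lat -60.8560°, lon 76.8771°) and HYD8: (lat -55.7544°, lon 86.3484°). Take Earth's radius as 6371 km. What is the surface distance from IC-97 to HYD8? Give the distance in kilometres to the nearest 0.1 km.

Δφ = 5.1016°,  Δλ = 9.4713°
a = sin²(Δφ/2) + cos φ₁ cos φ₂ sin²(Δλ/2) = 0.003849
c = 2·arcsin(√a) = 0.124155 rad = 7.1136°
d = R·c = 6371 × 0.124155 = 791.0 km

791.0 km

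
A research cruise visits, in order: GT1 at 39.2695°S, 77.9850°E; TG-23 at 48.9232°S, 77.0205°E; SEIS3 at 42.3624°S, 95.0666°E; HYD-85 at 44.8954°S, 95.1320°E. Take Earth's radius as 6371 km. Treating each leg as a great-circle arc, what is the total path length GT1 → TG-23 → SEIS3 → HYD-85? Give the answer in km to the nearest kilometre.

2934 km

GT1→TG-23: c = 0.168918 rad, d = 1076.18 km
TG-23→SEIS3: c = 0.247337 rad, d = 1575.78 km
SEIS3→HYD-85: c = 0.044217 rad, d = 281.71 km
Total = 1076.18 + 1575.78 + 281.71 = 2933.67 km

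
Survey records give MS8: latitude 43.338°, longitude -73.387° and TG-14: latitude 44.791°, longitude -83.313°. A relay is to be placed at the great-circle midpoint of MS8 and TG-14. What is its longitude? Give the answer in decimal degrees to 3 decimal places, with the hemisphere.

Bx = cos φ₂ cos Δλ = 0.699058,  By = cos φ₂ sin Δλ = -0.122332
φₘ = atan2(sin φ₁ + sin φ₂, √((cos φ₁ + Bx)² + By²)) = 44.17204°
λₘ = λ₁ + atan2(By, cos φ₁ + Bx) = -78.28894°

78.289°W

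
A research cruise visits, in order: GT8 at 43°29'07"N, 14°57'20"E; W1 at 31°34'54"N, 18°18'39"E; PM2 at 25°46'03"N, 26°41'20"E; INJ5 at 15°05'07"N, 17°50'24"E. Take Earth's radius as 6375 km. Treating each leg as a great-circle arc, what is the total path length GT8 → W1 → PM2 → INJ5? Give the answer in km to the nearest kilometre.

3902 km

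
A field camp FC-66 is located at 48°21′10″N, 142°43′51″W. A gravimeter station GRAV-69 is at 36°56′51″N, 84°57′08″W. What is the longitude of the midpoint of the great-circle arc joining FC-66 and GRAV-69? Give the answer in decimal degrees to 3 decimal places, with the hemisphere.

110.936°W

FC-66: φ = +48.35278°, λ = -142.73083°
GRAV-69: φ = +36.94750°, λ = -84.95222°
Bx = cos φ₂ cos Δλ = 0.426120,  By = cos φ₂ sin Δλ = 0.676107
φₘ = atan2(sin φ₁ + sin φ₂, √((cos φ₁ + Bx)² + By²)) = 46.41730°
λₘ = λ₁ + atan2(By, cos φ₁ + Bx) = -110.93584°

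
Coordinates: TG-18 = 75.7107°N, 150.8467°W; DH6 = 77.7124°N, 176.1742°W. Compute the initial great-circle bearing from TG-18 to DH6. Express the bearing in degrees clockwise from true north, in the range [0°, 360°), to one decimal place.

Δλ = -25.3275°
y = sin Δλ · cos φ₂ = -0.091042
x = cos φ₁ sin φ₂ − sin φ₁ cos φ₂ cos Δλ = 0.054753
θ = atan2(y, x) = -58.9772° → 301.0228° (mod 360°)

301.0°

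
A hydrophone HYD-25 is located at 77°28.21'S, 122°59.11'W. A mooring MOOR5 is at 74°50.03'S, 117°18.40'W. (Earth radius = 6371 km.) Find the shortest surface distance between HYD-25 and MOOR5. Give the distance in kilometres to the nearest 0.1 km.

HYD-25: φ = -77.47017°, λ = -122.98517°
MOOR5: φ = -74.83383°, λ = -117.30667°
Δφ = 2.6363°,  Δλ = 5.6785°
a = sin²(Δφ/2) + cos φ₁ cos φ₂ sin²(Δλ/2) = 0.000668
c = 2·arcsin(√a) = 0.051715 rad = 2.9630°
d = R·c = 6371 × 0.051715 = 329.5 km

329.5 km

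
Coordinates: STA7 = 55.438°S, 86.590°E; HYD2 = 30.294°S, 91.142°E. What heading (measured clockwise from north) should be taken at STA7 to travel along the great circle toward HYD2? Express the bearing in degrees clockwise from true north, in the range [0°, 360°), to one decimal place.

Δλ = 4.5520°
y = sin Δλ · cos φ₂ = 0.068527
x = cos φ₁ sin φ₂ − sin φ₁ cos φ₂ cos Δλ = 0.422652
θ = atan2(y, x) = 9.2095° → 9.2095° (mod 360°)

9.2°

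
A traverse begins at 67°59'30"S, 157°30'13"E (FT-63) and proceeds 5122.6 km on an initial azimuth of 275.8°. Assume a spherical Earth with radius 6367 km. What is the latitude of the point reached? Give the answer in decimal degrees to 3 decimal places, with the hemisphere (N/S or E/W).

37.997°S

FT-63: φ = -67.99167°, λ = +157.50361°
δ = d/R = 5122.6/6367 = 0.804555 rad
φ₂ = arcsin(sin φ₁ cos δ + cos φ₁ sin δ cos θ)
   = arcsin(-0.92713·0.69343 + 0.37474·0.72052·0.10106) = -37.99663°
λ₂ = λ₁ + atan2(sin θ sin δ cos φ₁, cos δ − sin φ₁ sin φ₂) = 92.04895°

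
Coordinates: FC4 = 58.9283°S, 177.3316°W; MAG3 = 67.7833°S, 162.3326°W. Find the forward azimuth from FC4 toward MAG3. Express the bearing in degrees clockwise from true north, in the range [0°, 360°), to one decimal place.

Δλ = 14.9990°
y = sin Δλ · cos φ₂ = 0.097856
x = cos φ₁ sin φ₂ − sin φ₁ cos φ₂ cos Δλ = -0.164968
θ = atan2(y, x) = 149.3244° → 149.3244° (mod 360°)

149.3°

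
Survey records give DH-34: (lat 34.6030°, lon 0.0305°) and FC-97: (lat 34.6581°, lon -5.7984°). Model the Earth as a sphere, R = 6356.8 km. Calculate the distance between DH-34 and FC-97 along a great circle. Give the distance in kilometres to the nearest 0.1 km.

Δφ = 0.0551°,  Δλ = -5.8289°
a = sin²(Δφ/2) + cos φ₁ cos φ₂ sin²(Δλ/2) = 0.001751
c = 2·arcsin(√a) = 0.083704 rad = 4.7959°
d = R·c = 6356.8 × 0.083704 = 532.1 km

532.1 km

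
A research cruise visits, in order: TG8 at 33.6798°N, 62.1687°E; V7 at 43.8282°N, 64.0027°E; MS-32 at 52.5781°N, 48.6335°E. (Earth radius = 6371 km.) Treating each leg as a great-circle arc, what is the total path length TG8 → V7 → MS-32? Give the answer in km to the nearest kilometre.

TG8→V7: c = 0.178860 rad, d = 1139.52 km
V7→MS-32: c = 0.234270 rad, d = 1492.54 km
Total = 1139.52 + 1492.54 = 2632.05 km

2632 km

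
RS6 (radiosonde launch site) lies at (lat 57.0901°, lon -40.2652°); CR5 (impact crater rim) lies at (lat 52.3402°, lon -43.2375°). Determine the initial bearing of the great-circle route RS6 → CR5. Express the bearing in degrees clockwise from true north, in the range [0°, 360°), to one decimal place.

201.1°

Δλ = -2.9723°
y = sin Δλ · cos φ₂ = -0.031681
x = cos φ₁ sin φ₂ − sin φ₁ cos φ₂ cos Δλ = -0.082116
θ = atan2(y, x) = -158.9032° → 201.0968° (mod 360°)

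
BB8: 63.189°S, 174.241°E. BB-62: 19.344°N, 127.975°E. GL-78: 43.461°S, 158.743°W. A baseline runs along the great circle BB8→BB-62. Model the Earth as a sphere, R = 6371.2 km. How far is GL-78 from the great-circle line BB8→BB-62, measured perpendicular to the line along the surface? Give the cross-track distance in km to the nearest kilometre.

δ₁₃ = central angle BB8→GL-78 = 0.438049 rad  (haversine)
θ₁₃ = bearing BB8→GL-78 = 51.013°,  θ₁₂ = bearing BB8→BB-62 = 317.018°
dₓₜ = R·arcsin(sin δ₁₃ · sin(θ₁₃ − θ₁₂)) = 6371.2·arcsin(0.42417·sin(-266.005°)) = 2783.651 km
|dₓₜ| = 2783.651 km

2784 km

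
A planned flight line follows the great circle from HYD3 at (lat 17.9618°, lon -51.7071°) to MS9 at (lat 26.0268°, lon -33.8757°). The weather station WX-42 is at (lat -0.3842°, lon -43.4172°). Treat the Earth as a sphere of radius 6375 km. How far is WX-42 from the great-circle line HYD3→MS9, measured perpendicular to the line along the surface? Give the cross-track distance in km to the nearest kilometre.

2227 km

δ₁₃ = central angle HYD3→WX-42 = 0.350405 rad  (haversine)
θ₁₃ = bearing HYD3→WX-42 = 155.165°,  θ₁₂ = bearing HYD3→MS9 = 60.828°
dₓₜ = R·arcsin(sin δ₁₃ · sin(θ₁₃ − θ₁₂)) = 6375·arcsin(0.34328·sin(94.337°)) = 2227.160 km
|dₓₜ| = 2227.160 km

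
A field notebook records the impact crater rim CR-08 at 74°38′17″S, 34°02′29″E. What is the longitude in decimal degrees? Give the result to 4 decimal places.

34.0414°E

34° + 2′/60 + 29″/3600 = 34 + 0.03333 + 0.00806 = 34.0414°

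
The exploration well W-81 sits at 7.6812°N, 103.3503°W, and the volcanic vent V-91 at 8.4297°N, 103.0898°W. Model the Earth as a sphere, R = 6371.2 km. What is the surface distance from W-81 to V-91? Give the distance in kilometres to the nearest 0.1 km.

88.0 km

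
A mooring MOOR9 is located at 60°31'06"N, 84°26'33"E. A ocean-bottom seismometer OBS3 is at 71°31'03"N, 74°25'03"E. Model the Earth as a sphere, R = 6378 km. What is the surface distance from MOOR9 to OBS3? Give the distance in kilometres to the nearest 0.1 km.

1301.6 km

MOOR9: φ = +60.51833°, λ = +84.44250°
OBS3: φ = +71.51750°, λ = +74.41750°
Δφ = 10.9992°,  Δλ = -10.0250°
a = sin²(Δφ/2) + cos φ₁ cos φ₂ sin²(Δλ/2) = 0.010376
c = 2·arcsin(√a) = 0.204080 rad = 11.6929°
d = R·c = 6378 × 0.204080 = 1301.6 km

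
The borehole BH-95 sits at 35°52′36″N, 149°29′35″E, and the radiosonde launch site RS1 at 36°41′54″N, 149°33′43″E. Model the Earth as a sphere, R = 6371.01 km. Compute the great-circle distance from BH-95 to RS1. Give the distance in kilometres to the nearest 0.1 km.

BH-95: φ = +35.87667°, λ = +149.49306°
RS1: φ = +36.69833°, λ = +149.56194°
Δφ = 0.8217°,  Δλ = 0.0689°
a = sin²(Δφ/2) + cos φ₁ cos φ₂ sin²(Δλ/2) = 0.000052
c = 2·arcsin(√a) = 0.014373 rad = 0.8235°
d = R·c = 6371.01 × 0.014373 = 91.6 km

91.6 km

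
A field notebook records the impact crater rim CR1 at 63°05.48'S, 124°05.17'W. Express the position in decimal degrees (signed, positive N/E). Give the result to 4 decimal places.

-63.0913°, -124.0862°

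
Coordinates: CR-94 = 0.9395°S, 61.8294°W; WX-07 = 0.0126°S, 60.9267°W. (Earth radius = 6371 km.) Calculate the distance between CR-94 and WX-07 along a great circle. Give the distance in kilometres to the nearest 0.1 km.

143.9 km

Δφ = 0.9269°,  Δλ = 0.9027°
a = sin²(Δφ/2) + cos φ₁ cos φ₂ sin²(Δλ/2) = 0.000127
c = 2·arcsin(√a) = 0.022581 rad = 1.2938°
d = R·c = 6371 × 0.022581 = 143.9 km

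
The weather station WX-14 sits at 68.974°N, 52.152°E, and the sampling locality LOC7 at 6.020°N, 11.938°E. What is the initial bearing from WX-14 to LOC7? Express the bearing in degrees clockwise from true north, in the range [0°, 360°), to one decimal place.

223.7°

Δλ = -40.2140°
y = sin Δλ · cos φ₂ = -0.642084
x = cos φ₁ sin φ₂ − sin φ₁ cos φ₂ cos Δλ = -0.671234
θ = atan2(y, x) = -136.2715° → 223.7285° (mod 360°)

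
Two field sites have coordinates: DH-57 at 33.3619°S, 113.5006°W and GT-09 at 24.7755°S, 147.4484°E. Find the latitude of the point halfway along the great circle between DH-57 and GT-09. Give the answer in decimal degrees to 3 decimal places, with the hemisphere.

40.542°S

Bx = cos φ₂ cos Δλ = -0.142834,  By = cos φ₂ sin Δλ = -0.896652
φₘ = atan2(sin φ₁ + sin φ₂, √((cos φ₁ + Bx)² + By²)) = -40.54193°
λₘ = λ₁ + atan2(By, cos φ₁ + Bx) = -165.82586°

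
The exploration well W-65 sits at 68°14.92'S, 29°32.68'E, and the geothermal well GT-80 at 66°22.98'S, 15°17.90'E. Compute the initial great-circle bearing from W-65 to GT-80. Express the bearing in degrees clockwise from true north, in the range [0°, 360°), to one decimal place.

W-65: φ = -68.24867°, λ = +29.54467°
GT-80: φ = -66.38300°, λ = +15.29833°
Δλ = -14.2463°
y = sin Δλ · cos φ₂ = -0.098589
x = cos φ₁ sin φ₂ − sin φ₁ cos φ₂ cos Δλ = 0.021113
θ = atan2(y, x) = -77.9126° → 282.0874° (mod 360°)

282.1°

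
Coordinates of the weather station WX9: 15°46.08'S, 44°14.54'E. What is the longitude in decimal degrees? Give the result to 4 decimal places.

44.2423°E

44° + 14.54′/60 = 44 + 0.24233 = 44.2423°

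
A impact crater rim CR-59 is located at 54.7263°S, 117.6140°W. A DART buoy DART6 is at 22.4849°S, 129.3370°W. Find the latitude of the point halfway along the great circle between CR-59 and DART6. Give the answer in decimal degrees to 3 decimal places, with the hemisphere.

Bx = cos φ₂ cos Δλ = 0.904707,  By = cos φ₂ sin Δλ = -0.187735
φₘ = atan2(sin φ₁ + sin φ₂, √((cos φ₁ + Bx)² + By²)) = -38.74429°
λₘ = λ₁ + atan2(By, cos φ₁ + Bx) = -124.83266°

38.744°S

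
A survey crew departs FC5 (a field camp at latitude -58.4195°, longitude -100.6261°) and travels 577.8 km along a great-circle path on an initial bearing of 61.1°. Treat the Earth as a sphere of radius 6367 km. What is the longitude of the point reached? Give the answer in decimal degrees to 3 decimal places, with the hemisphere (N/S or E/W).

δ = d/R = 577.8/6367 = 0.090749 rad
φ₂ = arcsin(sin φ₁ cos δ + cos φ₁ sin δ cos θ)
   = arcsin(-0.85191·0.99589 + 0.52370·0.09062·0.48328) = -55.63549°
λ₂ = λ₁ + atan2(sin θ sin δ cos φ₁, cos δ − sin φ₁ sin φ₂) = -92.54597°

92.546°W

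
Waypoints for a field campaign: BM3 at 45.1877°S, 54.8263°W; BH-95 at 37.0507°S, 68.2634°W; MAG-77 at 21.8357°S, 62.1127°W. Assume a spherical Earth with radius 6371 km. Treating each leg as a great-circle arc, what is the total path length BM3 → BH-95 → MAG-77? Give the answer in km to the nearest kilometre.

3233 km

BM3→BH-95: c = 0.226160 rad, d = 1440.87 km
BH-95→MAG-77: c = 0.281344 rad, d = 1792.44 km
Total = 1440.87 + 1792.44 = 3233.31 km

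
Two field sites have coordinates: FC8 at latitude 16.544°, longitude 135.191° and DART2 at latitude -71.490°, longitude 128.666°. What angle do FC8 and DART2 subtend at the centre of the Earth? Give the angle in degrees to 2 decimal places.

88.15°

Δφ = -88.0340°,  Δλ = -6.5250°
a = sin²(Δφ/2) + cos φ₁ cos φ₂ sin²(Δλ/2) = 0.483832
c = 2·arcsin(√a) = 1.538456 rad = 88.1470°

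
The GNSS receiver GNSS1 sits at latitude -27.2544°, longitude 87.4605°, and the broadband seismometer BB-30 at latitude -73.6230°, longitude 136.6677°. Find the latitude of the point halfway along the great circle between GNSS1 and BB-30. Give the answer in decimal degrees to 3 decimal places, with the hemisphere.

Bx = cos φ₂ cos Δλ = 0.184209,  By = cos φ₂ sin Δλ = 0.213463
φₘ = atan2(sin φ₁ + sin φ₂, √((cos φ₁ + Bx)² + By²)) = -52.33172°
λₘ = λ₁ + atan2(By, cos φ₁ + Bx) = 98.71007°

52.332°S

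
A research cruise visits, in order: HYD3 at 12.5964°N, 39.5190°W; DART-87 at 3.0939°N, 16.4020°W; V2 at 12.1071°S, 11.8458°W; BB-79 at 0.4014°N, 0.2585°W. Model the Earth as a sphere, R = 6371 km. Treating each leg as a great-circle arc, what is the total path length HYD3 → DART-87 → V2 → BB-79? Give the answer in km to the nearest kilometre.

HYD3→DART-87: c = 0.432238 rad, d = 2753.79 km
DART-87→V2: c = 0.276830 rad, d = 1763.69 km
V2→BB-79: c = 0.296594 rad, d = 1889.60 km
Total = 2753.79 + 1763.69 + 1889.60 = 6407.08 km

6407 km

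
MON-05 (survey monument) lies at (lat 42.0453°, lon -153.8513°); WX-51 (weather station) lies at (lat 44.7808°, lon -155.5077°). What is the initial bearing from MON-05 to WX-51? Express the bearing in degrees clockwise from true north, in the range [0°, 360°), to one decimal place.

Δλ = -1.6564°
y = sin Δλ · cos φ₂ = -0.020517
x = cos φ₁ sin φ₂ − sin φ₁ cos φ₂ cos Δλ = 0.047924
θ = atan2(y, x) = -23.1769° → 336.8231° (mod 360°)

336.8°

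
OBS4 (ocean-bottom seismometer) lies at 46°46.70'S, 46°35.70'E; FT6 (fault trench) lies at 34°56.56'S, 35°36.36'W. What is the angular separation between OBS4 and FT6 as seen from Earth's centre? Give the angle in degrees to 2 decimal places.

OBS4: φ = -46.77833°, λ = +46.59500°
FT6: φ = -34.94267°, λ = -35.60600°
Δφ = 11.8357°,  Δλ = -82.2010°
a = sin²(Δφ/2) + cos φ₁ cos φ₂ sin²(Δλ/2) = 0.253225
c = 2·arcsin(√a) = 1.054630 rad = 60.4258°

60.43°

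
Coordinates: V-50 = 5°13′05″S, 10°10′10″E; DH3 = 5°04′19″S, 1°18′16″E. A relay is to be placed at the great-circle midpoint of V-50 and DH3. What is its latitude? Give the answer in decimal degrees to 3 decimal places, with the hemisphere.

5.160°S

V-50: φ = -5.21806°, λ = +10.16944°
DH3: φ = -5.07194°, λ = +1.30444°
Bx = cos φ₂ cos Δλ = 0.984185,  By = cos φ₂ sin Δλ = -0.153503
φₘ = atan2(sin φ₁ + sin φ₂, √((cos φ₁ + Bx)² + By²)) = -5.16035°
λₘ = λ₁ + atan2(By, cos φ₁ + Bx) = 5.73643°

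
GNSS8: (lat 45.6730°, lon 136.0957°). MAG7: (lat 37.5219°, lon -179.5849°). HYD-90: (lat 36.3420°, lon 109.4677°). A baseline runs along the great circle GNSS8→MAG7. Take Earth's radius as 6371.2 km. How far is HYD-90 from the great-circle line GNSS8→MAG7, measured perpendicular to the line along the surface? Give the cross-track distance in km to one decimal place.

562.4 km

δ₁₃ = central angle GNSS8→HYD-90 = 0.384275 rad  (haversine)
θ₁₃ = bearing GNSS8→HYD-90 = 254.367°,  θ₁₂ = bearing GNSS8→MAG7 = 87.968°
dₓₜ = R·arcsin(sin δ₁₃ · sin(θ₁₃ − θ₁₂)) = 6371.2·arcsin(0.37489·sin(166.399°)) = 562.405 km
|dₓₜ| = 562.405 km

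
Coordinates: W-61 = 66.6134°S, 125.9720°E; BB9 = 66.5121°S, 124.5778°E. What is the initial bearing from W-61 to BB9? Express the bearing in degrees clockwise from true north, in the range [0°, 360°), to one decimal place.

279.7°

Δλ = -1.3942°
y = sin Δλ · cos φ₂ = -0.009697
x = cos φ₁ sin φ₂ − sin φ₁ cos φ₂ cos Δλ = 0.001660
θ = atan2(y, x) = -80.2877° → 279.7123° (mod 360°)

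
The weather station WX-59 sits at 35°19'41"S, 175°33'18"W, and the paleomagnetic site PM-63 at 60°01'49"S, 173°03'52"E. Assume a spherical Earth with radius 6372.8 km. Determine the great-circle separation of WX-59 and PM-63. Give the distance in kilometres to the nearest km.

2867 km

WX-59: φ = -35.32806°, λ = -175.55500°
PM-63: φ = -60.03028°, λ = +173.06444°
Δφ = -24.7022°,  Δλ = -11.3806°
a = sin²(Δφ/2) + cos φ₁ cos φ₂ sin²(Δλ/2) = 0.049761
c = 2·arcsin(√a) = 0.449927 rad = 25.7789°
d = R·c = 6372.8 × 0.449927 = 2867.3 km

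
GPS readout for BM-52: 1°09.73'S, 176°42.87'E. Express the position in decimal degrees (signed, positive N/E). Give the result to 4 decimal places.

-1.1622°, +176.7145°

lat: 1.1622° S → -1.1622°
lon: 176.7145° E → +176.7145°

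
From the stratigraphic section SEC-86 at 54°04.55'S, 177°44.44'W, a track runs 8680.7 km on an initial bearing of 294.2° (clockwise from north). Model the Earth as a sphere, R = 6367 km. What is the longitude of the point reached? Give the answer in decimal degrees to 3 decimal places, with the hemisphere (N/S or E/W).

SEC-86: φ = -54.07583°, λ = -177.74067°
δ = d/R = 8680.7/6367 = 1.363389 rad
φ₂ = arcsin(sin φ₁ cos δ + cos φ₁ sin δ cos θ)
   = arcsin(-0.80979·0.20592 + 0.58671·0.97857·0.40992) = 3.93345°
λ₂ = λ₁ + atan2(sin θ sin δ cos φ₁, cos δ − sin φ₁ sin φ₂) = 118.79208°

118.792°E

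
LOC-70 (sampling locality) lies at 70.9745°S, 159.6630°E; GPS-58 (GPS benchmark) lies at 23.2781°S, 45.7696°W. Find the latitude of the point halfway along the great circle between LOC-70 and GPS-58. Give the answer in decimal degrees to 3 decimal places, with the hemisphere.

64.490°S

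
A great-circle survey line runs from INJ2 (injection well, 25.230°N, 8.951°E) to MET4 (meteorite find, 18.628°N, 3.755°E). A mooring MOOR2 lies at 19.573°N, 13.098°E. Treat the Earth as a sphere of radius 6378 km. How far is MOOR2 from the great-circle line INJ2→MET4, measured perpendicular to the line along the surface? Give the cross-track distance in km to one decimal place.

δ₁₃ = central angle INJ2→MOOR2 = 0.119249 rad  (haversine)
θ₁₃ = bearing INJ2→MOOR2 = 145.059°,  θ₁₂ = bearing INJ2→MET4 = 217.139°
dₓₜ = R·arcsin(sin δ₁₃ · sin(θ₁₃ − θ₁₂)) = 6378·arcsin(0.11897·sin(-72.081°)) = -723.512 km
|dₓₜ| = 723.512 km

723.5 km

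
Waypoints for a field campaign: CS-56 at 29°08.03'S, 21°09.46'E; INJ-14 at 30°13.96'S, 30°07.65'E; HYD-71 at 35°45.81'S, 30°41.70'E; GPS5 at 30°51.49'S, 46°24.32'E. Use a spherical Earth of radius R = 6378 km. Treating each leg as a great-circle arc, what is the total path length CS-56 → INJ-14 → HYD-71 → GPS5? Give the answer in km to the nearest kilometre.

3052 km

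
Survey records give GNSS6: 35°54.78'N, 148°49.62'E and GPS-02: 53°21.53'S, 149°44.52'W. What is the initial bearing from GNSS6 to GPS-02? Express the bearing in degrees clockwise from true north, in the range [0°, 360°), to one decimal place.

GNSS6: φ = +35.91300°, λ = +148.82700°
GPS-02: φ = -53.35883°, λ = -149.74200°
Δλ = 61.4310°
y = sin Δλ · cos φ₂ = 0.524136
x = cos φ₁ sin φ₂ − sin φ₁ cos φ₂ cos Δλ = -0.817265
θ = atan2(y, x) = 147.3268° → 147.3268° (mod 360°)

147.3°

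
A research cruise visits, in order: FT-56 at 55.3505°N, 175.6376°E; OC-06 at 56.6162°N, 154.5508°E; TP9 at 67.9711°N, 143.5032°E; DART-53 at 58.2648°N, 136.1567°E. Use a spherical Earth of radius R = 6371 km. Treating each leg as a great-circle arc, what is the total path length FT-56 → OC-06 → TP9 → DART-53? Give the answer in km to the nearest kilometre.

3834 km

FT-56→OC-06: c = 0.206245 rad, d = 1313.98 km
OC-06→TP9: c = 0.216749 rad, d = 1380.91 km
TP9→DART-53: c = 0.178757 rad, d = 1138.86 km
Total = 1313.98 + 1380.91 + 1138.86 = 3833.75 km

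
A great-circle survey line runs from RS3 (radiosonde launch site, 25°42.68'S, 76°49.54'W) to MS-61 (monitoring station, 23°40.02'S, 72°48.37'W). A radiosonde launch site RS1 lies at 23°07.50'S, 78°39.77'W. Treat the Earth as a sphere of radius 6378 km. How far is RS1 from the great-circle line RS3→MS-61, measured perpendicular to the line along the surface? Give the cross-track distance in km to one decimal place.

341.6 km

RS3: φ = -25.71133°, λ = -76.82567°
MS-61: φ = -23.66700°, λ = -72.80617°
RS1: φ = -23.12500°, λ = -78.66283°
δ₁₃ = central angle RS3→RS1 = 0.053757 rad  (haversine)
θ₁₃ = bearing RS3→RS1 = 326.721°,  θ₁₂ = bearing RS3→MS-61 = 61.612°
dₓₜ = R·arcsin(sin δ₁₃ · sin(θ₁₃ − θ₁₂)) = 6378·arcsin(0.05373·sin(265.109°)) = -341.612 km
|dₓₜ| = 341.612 km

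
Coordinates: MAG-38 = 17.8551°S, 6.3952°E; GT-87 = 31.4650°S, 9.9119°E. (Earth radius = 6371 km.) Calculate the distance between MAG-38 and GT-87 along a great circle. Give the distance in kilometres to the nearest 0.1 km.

1554.2 km

Δφ = -13.6099°,  Δλ = 3.5167°
a = sin²(Δφ/2) + cos φ₁ cos φ₂ sin²(Δλ/2) = 0.014804
c = 2·arcsin(√a) = 0.243950 rad = 13.9773°
d = R·c = 6371 × 0.243950 = 1554.2 km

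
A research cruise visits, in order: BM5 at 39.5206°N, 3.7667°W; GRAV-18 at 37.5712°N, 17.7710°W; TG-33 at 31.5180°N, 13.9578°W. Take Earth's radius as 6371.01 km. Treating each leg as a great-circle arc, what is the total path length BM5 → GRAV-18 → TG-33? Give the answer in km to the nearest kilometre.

1994 km

BM5→GRAV-18: c = 0.193959 rad, d = 1235.72 km
GRAV-18→TG-33: c = 0.118994 rad, d = 758.11 km
Total = 1235.72 + 758.11 = 1993.83 km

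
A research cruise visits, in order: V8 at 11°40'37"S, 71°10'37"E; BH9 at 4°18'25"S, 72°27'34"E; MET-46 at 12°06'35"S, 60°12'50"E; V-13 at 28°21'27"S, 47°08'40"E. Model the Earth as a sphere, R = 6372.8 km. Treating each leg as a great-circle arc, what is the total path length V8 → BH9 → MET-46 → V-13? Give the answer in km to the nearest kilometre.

4694 km

V8: φ = -11.67694°, λ = +71.17694°
BH9: φ = -4.30694°, λ = +72.45944°
MET-46: φ = -12.10972°, λ = +60.21389°
V-13: φ = -28.35750°, λ = +47.14444°
V8→BH9: c = 0.130524 rad, d = 831.80 km
BH9→MET-46: c = 0.251429 rad, d = 1602.31 km
MET-46→V-13: c = 0.354636 rad, d = 2260.02 km
Total = 831.80 + 1602.31 + 2260.02 = 4694.13 km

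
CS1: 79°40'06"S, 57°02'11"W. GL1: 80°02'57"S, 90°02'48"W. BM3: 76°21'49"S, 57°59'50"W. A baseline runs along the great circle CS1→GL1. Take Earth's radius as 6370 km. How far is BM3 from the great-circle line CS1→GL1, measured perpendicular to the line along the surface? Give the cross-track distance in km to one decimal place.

CS1: φ = -79.66833°, λ = -57.03639°
GL1: φ = -80.04917°, λ = -90.04667°
BM3: φ = -76.36361°, λ = -57.99722°
δ₁₃ = central angle CS1→BM3 = 0.057781 rad  (haversine)
θ₁₃ = bearing CS1→BM3 = 356.075°,  θ₁₂ = bearing CS1→GL1 = 250.094°
dₓₜ = R·arcsin(sin δ₁₃ · sin(θ₁₃ − θ₁₂)) = 6370·arcsin(0.05775·sin(105.980°)) = 353.828 km
|dₓₜ| = 353.828 km

353.8 km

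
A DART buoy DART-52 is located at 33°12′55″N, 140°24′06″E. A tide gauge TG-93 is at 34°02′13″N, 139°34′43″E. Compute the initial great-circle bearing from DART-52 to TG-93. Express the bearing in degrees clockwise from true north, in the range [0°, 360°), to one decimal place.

320.4°

DART-52: φ = +33.21528°, λ = +140.40167°
TG-93: φ = +34.03694°, λ = +139.57861°
Δλ = -0.8231°
y = sin Δλ · cos φ₂ = -0.011904
x = cos φ₁ sin φ₂ − sin φ₁ cos φ₂ cos Δλ = 0.014387
θ = atan2(y, x) = -39.6035° → 320.3965° (mod 360°)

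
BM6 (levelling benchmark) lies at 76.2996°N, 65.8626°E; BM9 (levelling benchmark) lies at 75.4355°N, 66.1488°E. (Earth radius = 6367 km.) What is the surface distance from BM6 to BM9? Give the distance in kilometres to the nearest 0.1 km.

96.3 km

Δφ = -0.8641°,  Δλ = 0.2862°
a = sin²(Δφ/2) + cos φ₁ cos φ₂ sin²(Δλ/2) = 0.000057
c = 2·arcsin(√a) = 0.015131 rad = 0.8669°
d = R·c = 6367 × 0.015131 = 96.3 km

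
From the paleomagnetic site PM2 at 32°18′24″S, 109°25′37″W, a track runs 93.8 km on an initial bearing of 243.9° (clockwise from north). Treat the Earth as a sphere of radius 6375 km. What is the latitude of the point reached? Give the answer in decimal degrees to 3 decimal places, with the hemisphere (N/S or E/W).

PM2: φ = -32.30667°, λ = -109.42694°
δ = d/R = 93.8/6375 = 0.014714 rad
φ₂ = arcsin(sin φ₁ cos δ + cos φ₁ sin δ cos θ)
   = arcsin(-0.53445·0.99989 + 0.84520·0.01471·-0.43994) = -32.67436°
λ₂ = λ₁ + atan2(sin θ sin δ cos φ₁, cos δ − sin φ₁ sin φ₂) = -110.32634°

32.674°S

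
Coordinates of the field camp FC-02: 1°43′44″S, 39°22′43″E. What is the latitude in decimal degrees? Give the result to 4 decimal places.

1.7289°S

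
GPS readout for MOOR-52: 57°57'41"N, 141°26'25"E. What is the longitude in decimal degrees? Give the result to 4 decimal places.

141.4403°E

141° + 26′/60 + 25″/3600 = 141 + 0.43333 + 0.00694 = 141.4403°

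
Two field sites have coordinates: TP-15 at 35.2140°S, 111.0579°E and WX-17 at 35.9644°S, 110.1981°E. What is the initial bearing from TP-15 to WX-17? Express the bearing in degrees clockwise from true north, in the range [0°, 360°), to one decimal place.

Δλ = -0.8598°
y = sin Δλ · cos φ₂ = -0.012145
x = cos φ₁ sin φ₂ − sin φ₁ cos φ₂ cos Δλ = -0.013149
θ = atan2(y, x) = -137.2724° → 222.7276° (mod 360°)

222.7°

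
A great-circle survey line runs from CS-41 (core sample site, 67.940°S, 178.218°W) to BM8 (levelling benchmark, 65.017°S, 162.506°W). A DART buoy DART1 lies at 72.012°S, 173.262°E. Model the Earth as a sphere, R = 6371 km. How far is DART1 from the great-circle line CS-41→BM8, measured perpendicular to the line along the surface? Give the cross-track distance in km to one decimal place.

362.2 km

δ₁₃ = central angle CS-41→DART1 = 0.087256 rad  (haversine)
θ₁₃ = bearing CS-41→DART1 = 211.669°,  θ₁₂ = bearing CS-41→BM8 = 72.360°
dₓₜ = R·arcsin(sin δ₁₃ · sin(θ₁₃ − θ₁₂)) = 6371·arcsin(0.08715·sin(139.309°)) = 362.176 km
|dₓₜ| = 362.176 km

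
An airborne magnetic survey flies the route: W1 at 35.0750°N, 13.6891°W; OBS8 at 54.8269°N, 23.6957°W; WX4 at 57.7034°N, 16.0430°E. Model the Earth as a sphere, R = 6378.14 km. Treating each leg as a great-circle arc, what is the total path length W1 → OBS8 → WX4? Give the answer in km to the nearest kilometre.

4772 km

W1→OBS8: c = 0.365366 rad, d = 2330.35 km
OBS8→WX4: c = 0.382774 rad, d = 2441.39 km
Total = 2330.35 + 2441.39 = 4771.74 km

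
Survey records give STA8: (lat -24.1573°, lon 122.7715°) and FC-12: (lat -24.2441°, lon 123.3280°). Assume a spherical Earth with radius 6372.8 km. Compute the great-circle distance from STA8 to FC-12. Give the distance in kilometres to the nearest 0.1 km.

Δφ = -0.0868°,  Δλ = 0.5565°
a = sin²(Δφ/2) + cos φ₁ cos φ₂ sin²(Δλ/2) = 0.000020
c = 2·arcsin(√a) = 0.008988 rad = 0.5150°
d = R·c = 6372.8 × 0.008988 = 57.3 km

57.3 km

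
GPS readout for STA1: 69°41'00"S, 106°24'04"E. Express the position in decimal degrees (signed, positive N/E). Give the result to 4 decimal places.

lat: 69.6833° S → -69.6833°
lon: 106.4011° E → +106.4011°

-69.6833°, +106.4011°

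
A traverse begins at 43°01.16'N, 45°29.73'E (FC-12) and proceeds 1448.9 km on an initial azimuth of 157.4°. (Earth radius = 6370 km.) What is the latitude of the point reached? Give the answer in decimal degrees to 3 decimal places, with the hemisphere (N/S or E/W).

FC-12: φ = +43.01933°, λ = +45.49550°
δ = d/R = 1448.9/6370 = 0.227457 rad
φ₂ = arcsin(sin φ₁ cos δ + cos φ₁ sin δ cos θ)
   = arcsin(0.68225·0.97424 + 0.73112·0.22550·-0.92321) = 30.82809°
λ₂ = λ₁ + atan2(sin θ sin δ cos φ₁, cos δ − sin φ₁ sin φ₂) = 51.28751°

30.828°N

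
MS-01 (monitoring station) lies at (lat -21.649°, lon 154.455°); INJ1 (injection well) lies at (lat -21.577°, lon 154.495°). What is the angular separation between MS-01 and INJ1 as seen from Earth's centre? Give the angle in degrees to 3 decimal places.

Δφ = 0.0720°,  Δλ = 0.0400°
a = sin²(Δφ/2) + cos φ₁ cos φ₂ sin²(Δλ/2) = 0.000001
c = 2·arcsin(√a) = 0.001414 rad = 0.0810°

0.081°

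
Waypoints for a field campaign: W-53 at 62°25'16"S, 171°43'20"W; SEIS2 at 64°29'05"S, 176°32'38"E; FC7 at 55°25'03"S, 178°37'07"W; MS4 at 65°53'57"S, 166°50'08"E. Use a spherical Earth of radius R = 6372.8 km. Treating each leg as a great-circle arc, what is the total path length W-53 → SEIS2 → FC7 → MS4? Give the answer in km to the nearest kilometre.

3071 km

W-53: φ = -62.42111°, λ = -171.72222°
SEIS2: φ = -64.48472°, λ = +176.54389°
FC7: φ = -55.41750°, λ = -178.61861°
MS4: φ = -65.89917°, λ = +166.83556°
W-53→SEIS2: c = 0.098182 rad, d = 625.69 km
SEIS2→FC7: c = 0.163687 rad, d = 1043.14 km
FC7→MS4: c = 0.220061 rad, d = 1402.40 km
Total = 625.69 + 1043.14 + 1402.40 = 3071.24 km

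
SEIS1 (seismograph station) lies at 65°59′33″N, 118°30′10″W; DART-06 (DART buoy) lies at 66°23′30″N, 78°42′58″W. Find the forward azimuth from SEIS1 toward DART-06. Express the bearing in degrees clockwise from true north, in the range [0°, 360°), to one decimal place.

70.3°

SEIS1: φ = +65.99250°, λ = -118.50278°
DART-06: φ = +66.39167°, λ = -78.71611°
Δλ = 39.7867°
y = sin Δλ · cos φ₂ = 0.256281
x = cos φ₁ sin φ₂ − sin φ₁ cos φ₂ cos Δλ = 0.091683
θ = atan2(y, x) = 70.3157° → 70.3157° (mod 360°)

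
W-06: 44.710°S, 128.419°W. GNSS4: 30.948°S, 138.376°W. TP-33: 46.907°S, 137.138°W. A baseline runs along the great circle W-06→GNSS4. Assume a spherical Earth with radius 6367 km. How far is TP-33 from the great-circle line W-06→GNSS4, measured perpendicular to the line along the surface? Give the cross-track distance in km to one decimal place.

706.8 km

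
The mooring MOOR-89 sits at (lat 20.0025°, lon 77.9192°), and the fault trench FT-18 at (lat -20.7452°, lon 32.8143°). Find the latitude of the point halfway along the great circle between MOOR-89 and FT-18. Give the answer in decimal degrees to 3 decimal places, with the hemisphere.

0.402°S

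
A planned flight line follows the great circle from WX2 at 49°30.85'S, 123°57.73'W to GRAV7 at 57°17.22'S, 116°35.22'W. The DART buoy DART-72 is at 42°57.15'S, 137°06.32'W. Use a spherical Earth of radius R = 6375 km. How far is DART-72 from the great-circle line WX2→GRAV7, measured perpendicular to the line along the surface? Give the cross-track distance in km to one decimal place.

665.7 km

WX2: φ = -49.51417°, λ = -123.96217°
GRAV7: φ = -57.28700°, λ = -116.58700°
DART-72: φ = -42.95250°, λ = -137.10533°
δ₁₃ = central angle WX2→DART-72 = 0.195239 rad  (haversine)
θ₁₃ = bearing WX2→DART-72 = 300.922°,  θ₁₂ = bearing WX2→GRAV7 = 153.419°
dₓₜ = R·arcsin(sin δ₁₃ · sin(θ₁₃ − θ₁₂)) = 6375·arcsin(0.19400·sin(147.503°)) = 665.658 km
|dₓₜ| = 665.658 km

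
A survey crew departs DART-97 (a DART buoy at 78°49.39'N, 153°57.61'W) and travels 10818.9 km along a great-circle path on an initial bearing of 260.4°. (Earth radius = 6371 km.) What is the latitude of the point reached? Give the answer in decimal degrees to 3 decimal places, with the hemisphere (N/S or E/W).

9.013°S

DART-97: φ = +78.82317°, λ = -153.96017°
δ = d/R = 10818.9/6371 = 1.698148 rad
φ₂ = arcsin(sin φ₁ cos δ + cos φ₁ sin δ cos θ)
   = arcsin(0.98103·-0.12701 + 0.19384·0.99190·-0.16677) = -9.01326°
λ₂ = λ₁ + atan2(sin θ sin δ cos φ₁, cos δ − sin φ₁ sin φ₂) = 124.05198°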